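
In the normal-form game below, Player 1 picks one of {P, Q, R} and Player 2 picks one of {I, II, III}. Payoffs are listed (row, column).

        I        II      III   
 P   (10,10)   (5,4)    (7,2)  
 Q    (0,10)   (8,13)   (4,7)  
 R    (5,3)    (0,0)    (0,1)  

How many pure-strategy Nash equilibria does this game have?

2

(P, I): Player 1 gets 10 (best alternative 5); Player 2 gets 10 (best alternative 4). Neither deviates — NE.
(Q, II): Player 1 gets 8 (best alternative 5); Player 2 gets 13 (best alternative 10). Neither deviates — NE.
(R, III) is not a NE: Player 1 would switch to P (7 > 0).
No other cell survives both best-response checks, so there are 2 pure NE.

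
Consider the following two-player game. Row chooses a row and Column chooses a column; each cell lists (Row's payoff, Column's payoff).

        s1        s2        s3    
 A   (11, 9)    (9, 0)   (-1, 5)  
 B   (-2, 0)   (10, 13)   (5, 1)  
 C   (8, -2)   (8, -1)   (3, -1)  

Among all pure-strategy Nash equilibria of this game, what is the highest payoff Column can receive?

13

(A, s1) is a pure NE (Row: 11 ≥ 8; Column: 9 ≥ 5). Column gets 9.
(B, s2) is a pure NE (Row: 10 ≥ 9; Column: 13 ≥ 1). Column gets 13.
Every other cell has a profitable deviation for at least one player. Highest of {9, 13} is 13.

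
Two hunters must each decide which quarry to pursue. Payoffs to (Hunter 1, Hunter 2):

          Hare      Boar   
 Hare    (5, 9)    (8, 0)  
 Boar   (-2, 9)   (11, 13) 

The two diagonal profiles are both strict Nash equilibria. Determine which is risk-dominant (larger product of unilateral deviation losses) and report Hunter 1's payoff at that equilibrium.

5

At both Hare: Hunter 1 loses 5 − (-2) = 7 by deviating; Hunter 2 loses 9 − 0 = 9. Product = 7·9 = 63.
At both Boar: Hunter 1 loses 11 − 8 = 3 by deviating; Hunter 2 loses 13 − 9 = 4. Product = 3·4 = 12.
63 > 12, so both Hare is risk-dominant. Hunter 1's payoff there is 5.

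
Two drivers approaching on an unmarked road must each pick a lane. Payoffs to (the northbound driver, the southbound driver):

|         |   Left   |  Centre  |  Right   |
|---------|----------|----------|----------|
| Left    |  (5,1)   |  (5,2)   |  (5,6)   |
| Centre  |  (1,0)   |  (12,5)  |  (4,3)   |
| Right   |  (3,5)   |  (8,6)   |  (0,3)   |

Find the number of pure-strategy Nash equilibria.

2

(Left, Right): the northbound driver gets 5 (best alternative 4); the southbound driver gets 6 (best alternative 2). Neither deviates — NE.
Both Centre: the northbound driver gets 12 (best alternative 8); the southbound driver gets 5 (best alternative 3). Neither deviates — NE.
Both Left is not a NE: the southbound driver would switch to Right (6 > 1).
No other cell survives both best-response checks, so there are 2 pure NE.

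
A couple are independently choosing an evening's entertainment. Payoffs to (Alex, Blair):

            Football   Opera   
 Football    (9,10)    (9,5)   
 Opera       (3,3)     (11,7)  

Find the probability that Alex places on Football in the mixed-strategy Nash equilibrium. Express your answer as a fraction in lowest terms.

4/9

Alex's mix p on Football must make Blair indifferent between Football and Opera.
Blair's payoff from Football: 10p + 3(1−p). From Opera: 5p + 7(1−p).
Set equal: 5p = 4(1−p) → p = 4/9.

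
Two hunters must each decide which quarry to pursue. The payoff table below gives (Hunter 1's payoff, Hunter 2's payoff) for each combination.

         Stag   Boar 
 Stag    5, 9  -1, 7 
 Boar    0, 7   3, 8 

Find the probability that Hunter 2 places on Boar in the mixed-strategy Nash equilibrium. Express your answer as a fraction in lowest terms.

5/9

Hunter 2's mix q on Stag must make Hunter 1 indifferent between Stag and Boar.
Hunter 1's payoff from Stag: 5q + (-1)(1−q). From Boar: 0q + 3(1−q).
Set equal: 5q = 4(1−q) → q = 4/9.
Probability on Boar is 1 − 4/9 = 5/9.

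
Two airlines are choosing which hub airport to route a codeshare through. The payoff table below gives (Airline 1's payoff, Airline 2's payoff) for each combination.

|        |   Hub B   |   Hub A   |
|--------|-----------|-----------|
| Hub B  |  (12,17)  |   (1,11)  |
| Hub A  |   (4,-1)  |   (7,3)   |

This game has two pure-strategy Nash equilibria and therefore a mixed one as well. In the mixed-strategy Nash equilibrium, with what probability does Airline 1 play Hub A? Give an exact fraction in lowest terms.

Airline 1's mix p on Hub B must make Airline 2 indifferent between Hub B and Hub A.
Airline 2's payoff from Hub B: 17p + (-1)(1−p). From Hub A: 11p + 3(1−p).
Set equal: 6p = 4(1−p) → p = 4/10 = 2/5.
Probability on Hub A is 1 − 2/5 = 3/5.

3/5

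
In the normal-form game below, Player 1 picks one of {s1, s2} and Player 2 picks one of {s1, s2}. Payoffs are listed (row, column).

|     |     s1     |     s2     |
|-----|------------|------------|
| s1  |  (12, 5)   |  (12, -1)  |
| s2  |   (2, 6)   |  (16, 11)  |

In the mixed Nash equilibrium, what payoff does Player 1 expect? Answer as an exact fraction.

Player 2 mixes with probability q on s1, chosen so Player 1 is indifferent: 12q + 12(1−q) = 2q + 16(1−q) gives q = 2/7.
Player 1's expected payoff (from either row, since indifferent) is 12·2/7 + 12·5/7 = 12.

12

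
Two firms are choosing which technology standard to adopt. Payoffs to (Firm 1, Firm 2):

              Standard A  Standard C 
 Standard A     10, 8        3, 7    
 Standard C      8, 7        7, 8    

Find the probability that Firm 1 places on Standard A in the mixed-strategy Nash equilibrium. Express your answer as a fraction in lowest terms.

Firm 1's mix p on Standard A must make Firm 2 indifferent between Standard A and Standard C.
Firm 2's payoff from Standard A: 8p + 7(1−p). From Standard C: 7p + 8(1−p).
Set equal: 1p = 1(1−p) → p = 1/2.

1/2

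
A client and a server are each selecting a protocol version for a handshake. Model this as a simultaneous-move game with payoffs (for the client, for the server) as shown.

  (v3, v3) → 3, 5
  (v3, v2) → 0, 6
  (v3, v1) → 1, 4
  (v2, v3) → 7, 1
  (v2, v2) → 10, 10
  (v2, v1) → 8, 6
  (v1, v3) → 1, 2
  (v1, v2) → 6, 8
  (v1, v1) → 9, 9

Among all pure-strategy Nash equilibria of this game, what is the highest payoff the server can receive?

10

Both v2 is a pure NE (the client: 10 ≥ 6; the server: 10 ≥ 6). The server gets 10.
Both v1 is a pure NE (the client: 9 ≥ 8; the server: 9 ≥ 8). The server gets 9.
Every other cell has a profitable deviation for at least one player. Highest of {10, 9} is 10.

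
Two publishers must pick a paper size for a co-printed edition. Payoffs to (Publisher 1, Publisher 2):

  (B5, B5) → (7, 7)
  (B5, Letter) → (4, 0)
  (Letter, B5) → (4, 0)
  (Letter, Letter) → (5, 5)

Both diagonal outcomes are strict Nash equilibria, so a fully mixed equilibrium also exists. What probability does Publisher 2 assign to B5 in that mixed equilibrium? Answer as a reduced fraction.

Publisher 2's mix q on B5 must make Publisher 1 indifferent between B5 and Letter.
Publisher 1's payoff from B5: 7q + 4(1−q). From Letter: 4q + 5(1−q).
Set equal: 3q = 1(1−q) → q = 1/4.

1/4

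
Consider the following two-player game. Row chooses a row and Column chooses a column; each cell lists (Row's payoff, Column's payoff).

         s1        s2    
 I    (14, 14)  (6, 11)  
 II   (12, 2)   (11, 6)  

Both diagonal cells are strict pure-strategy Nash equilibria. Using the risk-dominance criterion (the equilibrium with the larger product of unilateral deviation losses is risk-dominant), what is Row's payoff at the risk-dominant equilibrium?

11

At (I, s1): Row loses 14 − 12 = 2 by deviating; Column loses 14 − 11 = 3. Product = 2·3 = 6.
At (II, s2): Row loses 11 − 6 = 5 by deviating; Column loses 6 − 2 = 4. Product = 5·4 = 20.
20 > 6, so (II, s2) is risk-dominant. Row's payoff there is 11.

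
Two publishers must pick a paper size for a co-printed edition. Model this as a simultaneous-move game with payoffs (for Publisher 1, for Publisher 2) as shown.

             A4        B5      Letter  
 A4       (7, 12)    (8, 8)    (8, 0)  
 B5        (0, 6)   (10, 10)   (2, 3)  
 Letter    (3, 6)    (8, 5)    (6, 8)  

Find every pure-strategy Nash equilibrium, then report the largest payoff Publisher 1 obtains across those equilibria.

10

Both A4 is a pure NE (Publisher 1: 7 ≥ 3; Publisher 2: 12 ≥ 8). Publisher 1 gets 7.
Both B5 is a pure NE (Publisher 1: 10 ≥ 8; Publisher 2: 10 ≥ 6). Publisher 1 gets 10.
Every other cell has a profitable deviation for at least one player. Highest of {7, 10} is 10.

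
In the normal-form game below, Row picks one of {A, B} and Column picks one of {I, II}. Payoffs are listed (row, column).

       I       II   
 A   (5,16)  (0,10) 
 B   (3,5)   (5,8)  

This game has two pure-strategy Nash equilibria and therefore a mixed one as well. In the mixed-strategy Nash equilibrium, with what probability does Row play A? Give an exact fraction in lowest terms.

1/3

Row's mix p on A must make Column indifferent between I and II.
Column's payoff from I: 16p + 5(1−p). From II: 10p + 8(1−p).
Set equal: 6p = 3(1−p) → p = 3/9 = 1/3.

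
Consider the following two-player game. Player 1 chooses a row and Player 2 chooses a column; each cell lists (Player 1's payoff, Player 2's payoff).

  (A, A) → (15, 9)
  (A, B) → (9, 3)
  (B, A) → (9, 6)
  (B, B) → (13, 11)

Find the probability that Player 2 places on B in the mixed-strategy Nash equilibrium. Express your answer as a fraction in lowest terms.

Player 2's mix q on A must make Player 1 indifferent between A and B.
Player 1's payoff from A: 15q + 9(1−q). From B: 9q + 13(1−q).
Set equal: 6q = 4(1−q) → q = 4/10 = 2/5.
Probability on B is 1 − 2/5 = 3/5.

3/5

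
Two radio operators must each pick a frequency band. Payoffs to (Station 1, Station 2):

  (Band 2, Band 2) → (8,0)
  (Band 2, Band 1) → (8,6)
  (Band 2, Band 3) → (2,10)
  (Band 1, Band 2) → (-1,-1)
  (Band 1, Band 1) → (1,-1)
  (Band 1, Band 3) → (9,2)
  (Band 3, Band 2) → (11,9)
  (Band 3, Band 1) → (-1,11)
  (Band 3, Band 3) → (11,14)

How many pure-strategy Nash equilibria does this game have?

1

Both Band 3: Station 1 gets 11 (best alternative 9); Station 2 gets 14 (best alternative 11). Neither deviates — NE.
Both Band 2 is not a NE: Station 1 would switch to Band 3 (11 > 8).
No other cell survives both best-response checks, so there is 1 pure NE.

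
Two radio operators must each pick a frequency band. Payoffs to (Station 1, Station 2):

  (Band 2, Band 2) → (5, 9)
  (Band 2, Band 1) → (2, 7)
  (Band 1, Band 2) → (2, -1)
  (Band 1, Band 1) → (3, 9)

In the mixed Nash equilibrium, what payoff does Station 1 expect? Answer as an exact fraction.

Station 2 mixes with probability q on Band 2, chosen so Station 1 is indifferent: 5q + 2(1−q) = 2q + 3(1−q) gives q = 1/4.
Station 1's expected payoff (from either row, since indifferent) is 5·1/4 + 2·3/4 = 11/4.

11/4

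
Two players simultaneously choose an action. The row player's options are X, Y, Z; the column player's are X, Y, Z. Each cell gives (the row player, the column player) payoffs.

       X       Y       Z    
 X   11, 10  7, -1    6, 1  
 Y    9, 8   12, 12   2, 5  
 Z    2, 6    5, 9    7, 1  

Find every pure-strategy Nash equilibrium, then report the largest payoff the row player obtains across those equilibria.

Both X is a pure NE (the row player: 11 ≥ 9; the column player: 10 ≥ 1). The row player gets 11.
Both Y is a pure NE (the row player: 12 ≥ 7; the column player: 12 ≥ 8). The row player gets 12.
Every other cell has a profitable deviation for at least one player. Highest of {11, 12} is 12.

12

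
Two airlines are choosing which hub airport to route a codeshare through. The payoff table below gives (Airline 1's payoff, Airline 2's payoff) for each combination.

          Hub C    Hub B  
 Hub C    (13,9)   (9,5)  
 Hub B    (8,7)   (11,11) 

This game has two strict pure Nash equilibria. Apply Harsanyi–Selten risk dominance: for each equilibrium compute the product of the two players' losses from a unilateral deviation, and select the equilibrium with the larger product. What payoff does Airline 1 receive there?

13

At both Hub C: Airline 1 loses 13 − 8 = 5 by deviating; Airline 2 loses 9 − 5 = 4. Product = 5·4 = 20.
At both Hub B: Airline 1 loses 11 − 9 = 2 by deviating; Airline 2 loses 11 − 7 = 4. Product = 2·4 = 8.
20 > 8, so both Hub C is risk-dominant. Airline 1's payoff there is 13.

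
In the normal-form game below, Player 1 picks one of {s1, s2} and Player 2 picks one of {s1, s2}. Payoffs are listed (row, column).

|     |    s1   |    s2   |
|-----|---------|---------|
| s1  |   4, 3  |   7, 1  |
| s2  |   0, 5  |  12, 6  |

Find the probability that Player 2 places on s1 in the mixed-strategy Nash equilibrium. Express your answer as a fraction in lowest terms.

Player 2's mix q on s1 must make Player 1 indifferent between s1 and s2.
Player 1's payoff from s1: 4q + 7(1−q). From s2: 0q + 12(1−q).
Set equal: 4q = 5(1−q) → q = 5/9.

5/9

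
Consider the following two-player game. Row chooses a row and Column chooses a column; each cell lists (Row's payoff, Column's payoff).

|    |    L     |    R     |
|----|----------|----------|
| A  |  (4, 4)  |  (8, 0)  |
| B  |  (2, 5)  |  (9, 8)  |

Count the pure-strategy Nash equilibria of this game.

(A, L): Row gets 4 (best alternative 2); Column gets 4 (best alternative 0). Neither deviates — NE.
(B, R): Row gets 9 (best alternative 8); Column gets 8 (best alternative 5). Neither deviates — NE.
(B, L) is not a NE: Row would switch to A (4 > 2).
No other cell survives both best-response checks, so there are 2 pure NE.

2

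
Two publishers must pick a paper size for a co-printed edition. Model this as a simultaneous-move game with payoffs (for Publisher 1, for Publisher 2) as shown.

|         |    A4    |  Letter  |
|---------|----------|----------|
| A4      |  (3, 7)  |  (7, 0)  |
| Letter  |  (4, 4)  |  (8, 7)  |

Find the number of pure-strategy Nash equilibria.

Both Letter: Publisher 1 gets 8 (best alternative 7); Publisher 2 gets 7 (best alternative 4). Neither deviates — NE.
Both A4 is not a NE: Publisher 1 would switch to Letter (4 > 3).
No other cell survives both best-response checks, so there is 1 pure NE.

1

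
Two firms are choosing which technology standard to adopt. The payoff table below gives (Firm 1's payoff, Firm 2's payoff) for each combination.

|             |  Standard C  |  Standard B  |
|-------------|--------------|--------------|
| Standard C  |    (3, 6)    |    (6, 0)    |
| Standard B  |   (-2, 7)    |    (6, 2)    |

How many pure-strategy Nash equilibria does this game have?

Both Standard C: Firm 1 gets 3 (best alternative -2); Firm 2 gets 6 (best alternative 0). Neither deviates — NE.
Both Standard B is not a NE: Firm 2 would switch to Standard C (7 > 2).
No other cell survives both best-response checks, so there is 1 pure NE.

1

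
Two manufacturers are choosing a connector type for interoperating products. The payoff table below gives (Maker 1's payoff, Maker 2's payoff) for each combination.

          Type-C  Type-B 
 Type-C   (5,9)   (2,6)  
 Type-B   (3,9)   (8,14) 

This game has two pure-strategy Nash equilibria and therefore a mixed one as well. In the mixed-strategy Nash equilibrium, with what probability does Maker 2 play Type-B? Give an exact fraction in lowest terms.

1/4

Maker 2's mix q on Type-C must make Maker 1 indifferent between Type-C and Type-B.
Maker 1's payoff from Type-C: 5q + 2(1−q). From Type-B: 3q + 8(1−q).
Set equal: 2q = 6(1−q) → q = 6/8 = 3/4.
Probability on Type-B is 1 − 3/4 = 1/4.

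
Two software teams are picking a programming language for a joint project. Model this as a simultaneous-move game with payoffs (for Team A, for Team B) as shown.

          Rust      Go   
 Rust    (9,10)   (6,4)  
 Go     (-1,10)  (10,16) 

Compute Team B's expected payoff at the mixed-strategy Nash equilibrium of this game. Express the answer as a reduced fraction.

10

Team A mixes with probability p on Rust, chosen so Team B is indifferent: 10p + 10(1−p) = 4p + 16(1−p) gives p = 1/2.
Team B's expected payoff is 10·1/2 + 10·1/2 = 10.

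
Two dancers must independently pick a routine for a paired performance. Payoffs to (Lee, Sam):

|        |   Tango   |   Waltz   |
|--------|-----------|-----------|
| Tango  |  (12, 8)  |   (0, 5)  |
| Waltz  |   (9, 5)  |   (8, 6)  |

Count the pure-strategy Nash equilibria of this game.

2

Both Tango: Lee gets 12 (best alternative 9); Sam gets 8 (best alternative 5). Neither deviates — NE.
Both Waltz: Lee gets 8 (best alternative 0); Sam gets 6 (best alternative 5). Neither deviates — NE.
(Waltz, Tango) is not a NE: Lee would switch to Tango (12 > 9).
No other cell survives both best-response checks, so there are 2 pure NE.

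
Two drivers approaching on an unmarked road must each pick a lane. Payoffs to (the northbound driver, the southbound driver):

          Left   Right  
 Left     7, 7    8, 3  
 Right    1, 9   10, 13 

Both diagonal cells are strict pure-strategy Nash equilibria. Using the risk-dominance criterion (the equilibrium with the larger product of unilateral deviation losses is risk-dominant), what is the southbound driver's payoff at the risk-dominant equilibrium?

7

At both Left: the northbound driver loses 7 − 1 = 6 by deviating; the southbound driver loses 7 − 3 = 4. Product = 6·4 = 24.
At both Right: the northbound driver loses 10 − 8 = 2 by deviating; the southbound driver loses 13 − 9 = 4. Product = 2·4 = 8.
24 > 8, so both Left is risk-dominant. The southbound driver's payoff there is 7.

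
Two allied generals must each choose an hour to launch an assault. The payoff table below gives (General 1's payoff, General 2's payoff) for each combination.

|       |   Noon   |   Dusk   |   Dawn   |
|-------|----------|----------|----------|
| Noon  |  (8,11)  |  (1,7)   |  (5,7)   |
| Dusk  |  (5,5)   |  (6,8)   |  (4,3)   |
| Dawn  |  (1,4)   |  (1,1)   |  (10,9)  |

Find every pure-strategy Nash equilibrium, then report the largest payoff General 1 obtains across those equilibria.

10

Both Noon is a pure NE (General 1: 8 ≥ 5; General 2: 11 ≥ 7). General 1 gets 8.
Both Dusk is a pure NE (General 1: 6 ≥ 1; General 2: 8 ≥ 5). General 1 gets 6.
Both Dawn is a pure NE (General 1: 10 ≥ 5; General 2: 9 ≥ 4). General 1 gets 10.
Every other cell has a profitable deviation for at least one player. Highest of {8, 6, 10} is 10.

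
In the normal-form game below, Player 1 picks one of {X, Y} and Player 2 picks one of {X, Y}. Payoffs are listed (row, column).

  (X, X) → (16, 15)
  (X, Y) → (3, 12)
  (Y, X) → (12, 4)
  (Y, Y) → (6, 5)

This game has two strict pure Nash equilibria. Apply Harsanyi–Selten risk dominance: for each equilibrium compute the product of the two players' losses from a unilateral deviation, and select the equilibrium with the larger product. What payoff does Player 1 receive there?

At both X: Player 1 loses 16 − 12 = 4 by deviating; Player 2 loses 15 − 12 = 3. Product = 4·3 = 12.
At both Y: Player 1 loses 6 − 3 = 3 by deviating; Player 2 loses 5 − 4 = 1. Product = 3·1 = 3.
12 > 3, so both X is risk-dominant. Player 1's payoff there is 16.

16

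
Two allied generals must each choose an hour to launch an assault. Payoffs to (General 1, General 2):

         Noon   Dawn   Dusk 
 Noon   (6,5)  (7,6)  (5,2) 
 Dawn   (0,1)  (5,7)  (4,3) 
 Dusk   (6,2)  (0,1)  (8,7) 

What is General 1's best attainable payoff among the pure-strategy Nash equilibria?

(Noon, Dawn) is a pure NE (General 1: 7 ≥ 5; General 2: 6 ≥ 5). General 1 gets 7.
Both Dusk is a pure NE (General 1: 8 ≥ 5; General 2: 7 ≥ 2). General 1 gets 8.
Every other cell has a profitable deviation for at least one player. Highest of {7, 8} is 8.

8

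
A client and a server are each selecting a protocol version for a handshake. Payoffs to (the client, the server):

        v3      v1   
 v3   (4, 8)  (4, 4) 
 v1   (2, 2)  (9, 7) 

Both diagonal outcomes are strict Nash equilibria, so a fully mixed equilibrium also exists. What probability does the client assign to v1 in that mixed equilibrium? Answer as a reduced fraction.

The client's mix p on v3 must make the server indifferent between v3 and v1.
The server's payoff from v3: 8p + 2(1−p). From v1: 4p + 7(1−p).
Set equal: 4p = 5(1−p) → p = 5/9.
Probability on v1 is 1 − 5/9 = 4/9.

4/9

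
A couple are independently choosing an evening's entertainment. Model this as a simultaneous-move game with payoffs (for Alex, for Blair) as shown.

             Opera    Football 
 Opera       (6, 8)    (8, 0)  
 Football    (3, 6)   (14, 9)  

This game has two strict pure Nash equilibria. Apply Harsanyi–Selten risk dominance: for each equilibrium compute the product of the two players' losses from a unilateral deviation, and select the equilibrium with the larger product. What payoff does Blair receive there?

8

At both Opera: Alex loses 6 − 3 = 3 by deviating; Blair loses 8 − 0 = 8. Product = 3·8 = 24.
At both Football: Alex loses 14 − 8 = 6 by deviating; Blair loses 9 − 6 = 3. Product = 6·3 = 18.
24 > 18, so both Opera is risk-dominant. Blair's payoff there is 8.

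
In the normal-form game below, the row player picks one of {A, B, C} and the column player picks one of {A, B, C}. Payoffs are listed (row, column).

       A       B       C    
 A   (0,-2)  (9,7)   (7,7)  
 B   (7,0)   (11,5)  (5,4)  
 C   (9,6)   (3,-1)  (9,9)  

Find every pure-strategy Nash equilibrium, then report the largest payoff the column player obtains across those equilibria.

Both B is a pure NE (the row player: 11 ≥ 9; the column player: 5 ≥ 4). The column player gets 5.
Both C is a pure NE (the row player: 9 ≥ 7; the column player: 9 ≥ 6). The column player gets 9.
Every other cell has a profitable deviation for at least one player. Highest of {5, 9} is 9.

9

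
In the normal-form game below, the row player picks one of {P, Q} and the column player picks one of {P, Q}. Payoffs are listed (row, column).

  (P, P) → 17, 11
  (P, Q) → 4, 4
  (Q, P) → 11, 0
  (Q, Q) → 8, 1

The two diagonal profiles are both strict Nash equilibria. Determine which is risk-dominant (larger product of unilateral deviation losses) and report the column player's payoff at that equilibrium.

At both P: the row player loses 17 − 11 = 6 by deviating; the column player loses 11 − 4 = 7. Product = 6·7 = 42.
At both Q: the row player loses 8 − 4 = 4 by deviating; the column player loses 1 − 0 = 1. Product = 4·1 = 4.
42 > 4, so both P is risk-dominant. The column player's payoff there is 11.

11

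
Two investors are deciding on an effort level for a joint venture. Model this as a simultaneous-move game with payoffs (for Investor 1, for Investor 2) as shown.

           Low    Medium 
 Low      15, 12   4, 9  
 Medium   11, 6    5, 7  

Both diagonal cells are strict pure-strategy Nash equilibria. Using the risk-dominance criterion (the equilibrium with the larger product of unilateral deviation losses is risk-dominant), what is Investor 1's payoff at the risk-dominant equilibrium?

15

At both Low: Investor 1 loses 15 − 11 = 4 by deviating; Investor 2 loses 12 − 9 = 3. Product = 4·3 = 12.
At both Medium: Investor 1 loses 5 − 4 = 1 by deviating; Investor 2 loses 7 − 6 = 1. Product = 1·1 = 1.
12 > 1, so both Low is risk-dominant. Investor 1's payoff there is 15.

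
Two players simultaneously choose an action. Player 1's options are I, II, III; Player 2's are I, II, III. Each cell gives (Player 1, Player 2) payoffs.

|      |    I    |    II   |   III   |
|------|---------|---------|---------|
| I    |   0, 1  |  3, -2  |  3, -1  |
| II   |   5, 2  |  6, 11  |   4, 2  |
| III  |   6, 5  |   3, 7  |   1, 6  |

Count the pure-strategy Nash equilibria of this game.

1

Both II: Player 1 gets 6 (best alternative 3); Player 2 gets 11 (best alternative 2). Neither deviates — NE.
Both I is not a NE: Player 1 would switch to III (6 > 0).
No other cell survives both best-response checks, so there is 1 pure NE.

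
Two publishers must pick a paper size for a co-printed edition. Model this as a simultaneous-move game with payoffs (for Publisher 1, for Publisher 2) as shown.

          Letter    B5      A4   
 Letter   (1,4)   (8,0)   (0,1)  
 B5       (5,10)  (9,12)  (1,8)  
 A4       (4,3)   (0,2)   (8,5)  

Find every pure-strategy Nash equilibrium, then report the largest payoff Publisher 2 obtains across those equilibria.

Both B5 is a pure NE (Publisher 1: 9 ≥ 8; Publisher 2: 12 ≥ 10). Publisher 2 gets 12.
Both A4 is a pure NE (Publisher 1: 8 ≥ 1; Publisher 2: 5 ≥ 3). Publisher 2 gets 5.
Every other cell has a profitable deviation for at least one player. Highest of {12, 5} is 12.

12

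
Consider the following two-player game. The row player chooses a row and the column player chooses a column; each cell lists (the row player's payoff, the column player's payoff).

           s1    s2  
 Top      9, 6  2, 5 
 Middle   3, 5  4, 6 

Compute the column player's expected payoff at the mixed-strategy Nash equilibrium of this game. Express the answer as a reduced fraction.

The row player mixes with probability p on Top, chosen so the column player is indifferent: 6p + 5(1−p) = 5p + 6(1−p) gives p = 1/2.
The column player's expected payoff is 6·1/2 + 5·1/2 = 11/2.

11/2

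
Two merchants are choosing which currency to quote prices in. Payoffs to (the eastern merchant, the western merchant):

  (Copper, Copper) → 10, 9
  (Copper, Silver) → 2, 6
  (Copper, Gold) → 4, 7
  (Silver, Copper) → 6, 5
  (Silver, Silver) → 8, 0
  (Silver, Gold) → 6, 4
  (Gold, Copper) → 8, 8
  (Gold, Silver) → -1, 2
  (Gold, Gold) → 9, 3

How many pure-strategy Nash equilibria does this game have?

1

Both Copper: the eastern merchant gets 10 (best alternative 8); the western merchant gets 9 (best alternative 7). Neither deviates — NE.
Both Gold is not a NE: the western merchant would switch to Copper (8 > 3).
No other cell survives both best-response checks, so there is 1 pure NE.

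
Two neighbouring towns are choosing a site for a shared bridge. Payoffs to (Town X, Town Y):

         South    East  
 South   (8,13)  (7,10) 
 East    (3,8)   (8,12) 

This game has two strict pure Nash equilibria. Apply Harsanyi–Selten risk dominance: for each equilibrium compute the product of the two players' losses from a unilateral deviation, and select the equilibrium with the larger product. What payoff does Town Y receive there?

13

At both South: Town X loses 8 − 3 = 5 by deviating; Town Y loses 13 − 10 = 3. Product = 5·3 = 15.
At both East: Town X loses 8 − 7 = 1 by deviating; Town Y loses 12 − 8 = 4. Product = 1·4 = 4.
15 > 4, so both South is risk-dominant. Town Y's payoff there is 13.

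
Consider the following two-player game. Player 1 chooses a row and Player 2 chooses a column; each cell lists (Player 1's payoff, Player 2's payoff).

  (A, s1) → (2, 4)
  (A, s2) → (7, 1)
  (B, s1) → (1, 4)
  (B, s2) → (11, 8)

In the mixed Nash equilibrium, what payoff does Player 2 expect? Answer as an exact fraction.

Player 1 mixes with probability p on A, chosen so Player 2 is indifferent: 4p + 4(1−p) = 1p + 8(1−p) gives p = 4/7.
Player 2's expected payoff is 4·4/7 + 4·3/7 = 4.

4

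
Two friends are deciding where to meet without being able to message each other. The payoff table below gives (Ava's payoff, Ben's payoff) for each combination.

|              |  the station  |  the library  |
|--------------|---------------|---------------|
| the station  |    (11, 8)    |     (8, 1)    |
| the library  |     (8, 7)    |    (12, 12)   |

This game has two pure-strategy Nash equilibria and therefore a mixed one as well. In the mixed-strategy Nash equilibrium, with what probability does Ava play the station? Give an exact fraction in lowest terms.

Ava's mix p on the station must make Ben indifferent between the station and the library.
Ben's payoff from the station: 8p + 7(1−p). From the library: 1p + 12(1−p).
Set equal: 7p = 5(1−p) → p = 5/12.

5/12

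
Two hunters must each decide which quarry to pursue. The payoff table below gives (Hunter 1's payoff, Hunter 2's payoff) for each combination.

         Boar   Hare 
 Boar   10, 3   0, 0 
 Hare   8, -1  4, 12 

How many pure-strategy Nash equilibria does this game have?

2

Both Boar: Hunter 1 gets 10 (best alternative 8); Hunter 2 gets 3 (best alternative 0). Neither deviates — NE.
Both Hare: Hunter 1 gets 4 (best alternative 0); Hunter 2 gets 12 (best alternative -1). Neither deviates — NE.
(Boar, Hare) is not a NE: Hunter 1 would switch to Hare (4 > 0).
No other cell survives both best-response checks, so there are 2 pure NE.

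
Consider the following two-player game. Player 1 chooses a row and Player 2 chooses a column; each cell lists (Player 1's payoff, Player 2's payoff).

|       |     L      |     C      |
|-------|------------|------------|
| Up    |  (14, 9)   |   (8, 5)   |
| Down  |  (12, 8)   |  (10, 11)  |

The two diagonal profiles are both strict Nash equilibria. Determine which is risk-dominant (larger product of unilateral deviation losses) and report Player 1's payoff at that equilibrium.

At (Up, L): Player 1 loses 14 − 12 = 2 by deviating; Player 2 loses 9 − 5 = 4. Product = 2·4 = 8.
At (Down, C): Player 1 loses 10 − 8 = 2 by deviating; Player 2 loses 11 − 8 = 3. Product = 2·3 = 6.
8 > 6, so (Up, L) is risk-dominant. Player 1's payoff there is 14.

14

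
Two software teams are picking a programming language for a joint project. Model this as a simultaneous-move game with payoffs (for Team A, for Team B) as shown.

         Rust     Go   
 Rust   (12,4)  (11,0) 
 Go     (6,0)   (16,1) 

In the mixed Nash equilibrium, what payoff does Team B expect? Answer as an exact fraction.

4/5

Team A mixes with probability p on Rust, chosen so Team B is indifferent: 4p + 0(1−p) = 0p + 1(1−p) gives p = 1/5.
Team B's expected payoff is 4·1/5 + 0·4/5 = 4/5.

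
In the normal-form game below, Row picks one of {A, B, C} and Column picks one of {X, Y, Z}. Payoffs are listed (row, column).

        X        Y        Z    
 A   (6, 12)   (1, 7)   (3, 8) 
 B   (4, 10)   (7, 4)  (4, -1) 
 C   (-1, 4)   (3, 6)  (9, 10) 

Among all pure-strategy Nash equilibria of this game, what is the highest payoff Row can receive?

9

(A, X) is a pure NE (Row: 6 ≥ 4; Column: 12 ≥ 8). Row gets 6.
(C, Z) is a pure NE (Row: 9 ≥ 4; Column: 10 ≥ 6). Row gets 9.
Every other cell has a profitable deviation for at least one player. Highest of {6, 9} is 9.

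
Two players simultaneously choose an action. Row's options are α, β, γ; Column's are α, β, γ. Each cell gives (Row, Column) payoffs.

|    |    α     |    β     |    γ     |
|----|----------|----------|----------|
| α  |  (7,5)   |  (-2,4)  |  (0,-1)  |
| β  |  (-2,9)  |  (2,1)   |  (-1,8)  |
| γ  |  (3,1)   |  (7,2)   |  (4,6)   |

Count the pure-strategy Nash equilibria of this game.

2

Both α: Row gets 7 (best alternative 3); Column gets 5 (best alternative 4). Neither deviates — NE.
Both γ: Row gets 4 (best alternative 0); Column gets 6 (best alternative 2). Neither deviates — NE.
Both β is not a NE: Row would switch to γ (7 > 2).
No other cell survives both best-response checks, so there are 2 pure NE.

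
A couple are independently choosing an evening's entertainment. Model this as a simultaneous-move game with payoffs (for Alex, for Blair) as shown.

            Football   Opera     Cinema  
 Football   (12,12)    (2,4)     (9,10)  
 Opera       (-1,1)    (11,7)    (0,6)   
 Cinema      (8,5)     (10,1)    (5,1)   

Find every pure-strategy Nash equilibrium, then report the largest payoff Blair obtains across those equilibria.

12

Both Football is a pure NE (Alex: 12 ≥ 8; Blair: 12 ≥ 10). Blair gets 12.
Both Opera is a pure NE (Alex: 11 ≥ 10; Blair: 7 ≥ 6). Blair gets 7.
Every other cell has a profitable deviation for at least one player. Highest of {12, 7} is 12.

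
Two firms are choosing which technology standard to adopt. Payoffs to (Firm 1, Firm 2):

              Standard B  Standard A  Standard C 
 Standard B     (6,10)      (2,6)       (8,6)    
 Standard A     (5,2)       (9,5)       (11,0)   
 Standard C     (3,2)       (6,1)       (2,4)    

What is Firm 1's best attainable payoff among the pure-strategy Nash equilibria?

9

Both Standard B is a pure NE (Firm 1: 6 ≥ 5; Firm 2: 10 ≥ 6). Firm 1 gets 6.
Both Standard A is a pure NE (Firm 1: 9 ≥ 6; Firm 2: 5 ≥ 2). Firm 1 gets 9.
Every other cell has a profitable deviation for at least one player. Highest of {6, 9} is 9.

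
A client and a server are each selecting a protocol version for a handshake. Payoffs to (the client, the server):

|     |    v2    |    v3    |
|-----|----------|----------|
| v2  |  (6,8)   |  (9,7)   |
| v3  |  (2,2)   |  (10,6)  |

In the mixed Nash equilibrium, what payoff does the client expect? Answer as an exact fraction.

42/5

The server mixes with probability q on v2, chosen so the client is indifferent: 6q + 9(1−q) = 2q + 10(1−q) gives q = 1/5.
The client's expected payoff (from either row, since indifferent) is 6·1/5 + 9·4/5 = 42/5.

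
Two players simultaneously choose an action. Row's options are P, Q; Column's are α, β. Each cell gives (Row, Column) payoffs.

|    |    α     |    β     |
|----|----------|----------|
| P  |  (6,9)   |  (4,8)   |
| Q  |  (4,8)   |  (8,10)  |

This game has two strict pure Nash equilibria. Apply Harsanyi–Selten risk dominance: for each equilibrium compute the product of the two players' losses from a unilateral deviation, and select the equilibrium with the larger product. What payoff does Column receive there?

At (P, α): Row loses 6 − 4 = 2 by deviating; Column loses 9 − 8 = 1. Product = 2·1 = 2.
At (Q, β): Row loses 8 − 4 = 4 by deviating; Column loses 10 − 8 = 2. Product = 4·2 = 8.
8 > 2, so (Q, β) is risk-dominant. Column's payoff there is 10.

10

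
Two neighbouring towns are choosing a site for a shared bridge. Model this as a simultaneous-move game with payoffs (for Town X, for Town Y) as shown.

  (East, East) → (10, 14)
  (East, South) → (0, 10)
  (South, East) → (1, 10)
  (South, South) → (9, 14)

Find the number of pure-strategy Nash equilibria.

2

Both East: Town X gets 10 (best alternative 1); Town Y gets 14 (best alternative 10). Neither deviates — NE.
Both South: Town X gets 9 (best alternative 0); Town Y gets 14 (best alternative 10). Neither deviates — NE.
(South, East) is not a NE: Town X would switch to East (10 > 1).
No other cell survives both best-response checks, so there are 2 pure NE.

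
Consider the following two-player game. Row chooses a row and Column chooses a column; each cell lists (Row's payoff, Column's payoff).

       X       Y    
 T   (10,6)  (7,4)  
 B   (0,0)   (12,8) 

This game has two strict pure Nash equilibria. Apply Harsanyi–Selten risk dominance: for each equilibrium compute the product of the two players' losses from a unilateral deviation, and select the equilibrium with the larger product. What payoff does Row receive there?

12

At (T, X): Row loses 10 − 0 = 10 by deviating; Column loses 6 − 4 = 2. Product = 10·2 = 20.
At (B, Y): Row loses 12 − 7 = 5 by deviating; Column loses 8 − 0 = 8. Product = 5·8 = 40.
40 > 20, so (B, Y) is risk-dominant. Row's payoff there is 12.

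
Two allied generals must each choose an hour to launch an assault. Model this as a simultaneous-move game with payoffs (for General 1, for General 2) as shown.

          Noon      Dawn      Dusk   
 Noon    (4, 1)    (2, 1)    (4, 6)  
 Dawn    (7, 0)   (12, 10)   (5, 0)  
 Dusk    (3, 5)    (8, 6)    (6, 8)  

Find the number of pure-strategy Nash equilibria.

2

Both Dawn: General 1 gets 12 (best alternative 8); General 2 gets 10 (best alternative 0). Neither deviates — NE.
Both Dusk: General 1 gets 6 (best alternative 5); General 2 gets 8 (best alternative 6). Neither deviates — NE.
Both Noon is not a NE: General 1 would switch to Dawn (7 > 4).
No other cell survives both best-response checks, so there are 2 pure NE.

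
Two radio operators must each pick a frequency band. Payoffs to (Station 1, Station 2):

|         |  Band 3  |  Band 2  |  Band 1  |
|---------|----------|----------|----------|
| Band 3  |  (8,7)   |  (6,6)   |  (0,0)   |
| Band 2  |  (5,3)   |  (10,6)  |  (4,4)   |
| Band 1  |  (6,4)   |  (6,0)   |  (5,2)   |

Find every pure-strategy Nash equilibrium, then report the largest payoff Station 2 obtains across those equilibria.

7

Both Band 3 is a pure NE (Station 1: 8 ≥ 6; Station 2: 7 ≥ 6). Station 2 gets 7.
Both Band 2 is a pure NE (Station 1: 10 ≥ 6; Station 2: 6 ≥ 4). Station 2 gets 6.
Every other cell has a profitable deviation for at least one player. Highest of {7, 6} is 7.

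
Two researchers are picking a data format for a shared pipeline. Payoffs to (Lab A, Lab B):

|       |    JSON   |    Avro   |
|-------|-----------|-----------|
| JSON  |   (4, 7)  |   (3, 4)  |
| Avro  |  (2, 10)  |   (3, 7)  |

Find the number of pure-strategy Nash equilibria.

1

Both JSON: Lab A gets 4 (best alternative 2); Lab B gets 7 (best alternative 4). Neither deviates — NE.
Both Avro is not a NE: Lab B would switch to JSON (10 > 7).
No other cell survives both best-response checks, so there is 1 pure NE.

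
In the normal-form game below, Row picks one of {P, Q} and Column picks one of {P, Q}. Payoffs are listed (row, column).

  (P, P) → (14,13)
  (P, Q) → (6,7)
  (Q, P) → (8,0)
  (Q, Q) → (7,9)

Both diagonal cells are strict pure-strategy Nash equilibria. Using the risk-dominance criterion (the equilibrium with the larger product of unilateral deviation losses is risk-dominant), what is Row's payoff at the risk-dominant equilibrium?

At both P: Row loses 14 − 8 = 6 by deviating; Column loses 13 − 7 = 6. Product = 6·6 = 36.
At both Q: Row loses 7 − 6 = 1 by deviating; Column loses 9 − 0 = 9. Product = 1·9 = 9.
36 > 9, so both P is risk-dominant. Row's payoff there is 14.

14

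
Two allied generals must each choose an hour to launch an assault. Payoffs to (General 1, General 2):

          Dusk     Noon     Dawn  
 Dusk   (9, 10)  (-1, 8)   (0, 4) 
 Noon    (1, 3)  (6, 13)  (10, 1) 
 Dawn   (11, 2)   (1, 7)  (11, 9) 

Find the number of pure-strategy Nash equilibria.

Both Noon: General 1 gets 6 (best alternative 1); General 2 gets 13 (best alternative 3). Neither deviates — NE.
Both Dawn: General 1 gets 11 (best alternative 10); General 2 gets 9 (best alternative 7). Neither deviates — NE.
Both Dusk is not a NE: General 1 would switch to Dawn (11 > 9).
No other cell survives both best-response checks, so there are 2 pure NE.

2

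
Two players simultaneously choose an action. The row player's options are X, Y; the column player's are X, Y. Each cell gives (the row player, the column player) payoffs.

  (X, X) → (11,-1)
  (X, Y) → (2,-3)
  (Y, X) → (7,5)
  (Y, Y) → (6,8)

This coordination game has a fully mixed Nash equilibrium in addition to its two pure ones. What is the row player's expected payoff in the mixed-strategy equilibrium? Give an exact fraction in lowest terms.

13/2

The column player mixes with probability q on X, chosen so the row player is indifferent: 11q + 2(1−q) = 7q + 6(1−q) gives q = 1/2.
The row player's expected payoff (from either row, since indifferent) is 11·1/2 + 2·1/2 = 13/2.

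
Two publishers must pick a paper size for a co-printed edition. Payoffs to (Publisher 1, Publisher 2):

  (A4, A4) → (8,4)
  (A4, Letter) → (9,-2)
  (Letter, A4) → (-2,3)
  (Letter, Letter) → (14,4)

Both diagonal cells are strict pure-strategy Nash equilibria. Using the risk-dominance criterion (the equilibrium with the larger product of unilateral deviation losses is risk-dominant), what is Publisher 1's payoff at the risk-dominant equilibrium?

At both A4: Publisher 1 loses 8 − (-2) = 10 by deviating; Publisher 2 loses 4 − (-2) = 6. Product = 10·6 = 60.
At both Letter: Publisher 1 loses 14 − 9 = 5 by deviating; Publisher 2 loses 4 − 3 = 1. Product = 5·1 = 5.
60 > 5, so both A4 is risk-dominant. Publisher 1's payoff there is 8.

8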